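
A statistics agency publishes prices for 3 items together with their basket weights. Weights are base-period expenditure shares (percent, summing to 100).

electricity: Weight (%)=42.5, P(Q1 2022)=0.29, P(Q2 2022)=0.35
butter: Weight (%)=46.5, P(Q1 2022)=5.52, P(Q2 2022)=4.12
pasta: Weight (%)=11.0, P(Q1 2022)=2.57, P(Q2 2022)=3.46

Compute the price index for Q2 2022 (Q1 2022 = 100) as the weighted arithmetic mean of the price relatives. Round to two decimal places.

electricity: 42.5 × (0.35/0.29) = 42.5 × 1.206897 = 51.2931
butter: 46.5 × (4.12/5.52) = 46.5 × 0.746377 = 34.7065
pasta: 11.0 × (3.46/2.57) = 11.0 × 1.346304 = 14.8093
Index = Σ wᵢ·(p₁ᵢ/p₀ᵢ) = 51.2931 + 34.7065 + 14.8093 = 100.8090

100.81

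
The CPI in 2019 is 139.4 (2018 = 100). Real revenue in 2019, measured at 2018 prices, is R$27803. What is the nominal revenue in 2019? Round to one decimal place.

38757.4

Nominal = Real × (Index/100) = 27803 × (139.4/100)
        = 27803 × 1.394 = 38757.3820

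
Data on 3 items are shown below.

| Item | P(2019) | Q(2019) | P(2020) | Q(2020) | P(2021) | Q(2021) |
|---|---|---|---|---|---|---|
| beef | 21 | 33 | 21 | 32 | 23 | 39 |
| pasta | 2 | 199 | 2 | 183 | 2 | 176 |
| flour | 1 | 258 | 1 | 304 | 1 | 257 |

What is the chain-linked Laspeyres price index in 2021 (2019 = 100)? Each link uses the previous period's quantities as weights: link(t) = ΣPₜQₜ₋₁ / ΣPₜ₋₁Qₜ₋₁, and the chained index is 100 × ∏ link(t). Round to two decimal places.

Link 2019→2020:
ΣP(2020)Q(2019) = 21×33 + 2×199 + 1×258 = 693 + 398 + 258 = 1349
ΣP(2019)Q(2019) = 21×33 + 2×199 + 1×258 = 693 + 398 + 258 = 1349
link = 1349/1349 = 1.000000
Link 2020→2021:
ΣP(2021)Q(2020) = 23×32 + 2×183 + 1×304 = 736 + 366 + 304 = 1406
ΣP(2020)Q(2020) = 21×32 + 2×183 + 1×304 = 672 + 366 + 304 = 1342
link = 1406/1342 = 1.047690
Chained index = 100 × 1.000000 × 1.047690 = 104.7690

104.77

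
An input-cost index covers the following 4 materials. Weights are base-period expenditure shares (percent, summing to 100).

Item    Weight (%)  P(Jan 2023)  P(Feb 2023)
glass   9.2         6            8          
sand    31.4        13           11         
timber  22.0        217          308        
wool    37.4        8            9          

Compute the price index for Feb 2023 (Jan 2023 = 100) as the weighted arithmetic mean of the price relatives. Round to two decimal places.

112.14

glass: 9.2 × (8/6) = 9.2 × 1.333333 = 12.2667
sand: 31.4 × (11/13) = 31.4 × 0.846154 = 26.5692
timber: 22.0 × (308/217) = 22.0 × 1.419355 = 31.2258
wool: 37.4 × (9/8) = 37.4 × 1.125000 = 42.0750
Index = Σ wᵢ·(p₁ᵢ/p₀ᵢ) = 12.2667 + 26.5692 + 31.2258 + 42.0750 = 112.1367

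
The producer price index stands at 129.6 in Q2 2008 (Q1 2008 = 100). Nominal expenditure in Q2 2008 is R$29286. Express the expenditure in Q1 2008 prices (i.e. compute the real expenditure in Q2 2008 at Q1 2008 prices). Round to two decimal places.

22597.22

Real = Nominal ÷ (Index/100) = 29286 ÷ (129.6/100)
     = 29286 ÷ 1.296 = 22597.2222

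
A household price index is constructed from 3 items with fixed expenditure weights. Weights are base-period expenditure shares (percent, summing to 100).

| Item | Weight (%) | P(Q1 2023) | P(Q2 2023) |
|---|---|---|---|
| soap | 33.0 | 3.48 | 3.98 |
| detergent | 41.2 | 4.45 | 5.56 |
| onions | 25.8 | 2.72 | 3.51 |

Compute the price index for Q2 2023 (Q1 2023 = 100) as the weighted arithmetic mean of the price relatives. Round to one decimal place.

122.5

soap: 33.0 × (3.98/3.48) = 33.0 × 1.143678 = 37.7414
detergent: 41.2 × (5.56/4.45) = 41.2 × 1.249438 = 51.4769
onions: 25.8 × (3.51/2.72) = 25.8 × 1.290441 = 33.2934
Index = Σ wᵢ·(p₁ᵢ/p₀ᵢ) = 37.7414 + 51.4769 + 33.2934 = 122.5116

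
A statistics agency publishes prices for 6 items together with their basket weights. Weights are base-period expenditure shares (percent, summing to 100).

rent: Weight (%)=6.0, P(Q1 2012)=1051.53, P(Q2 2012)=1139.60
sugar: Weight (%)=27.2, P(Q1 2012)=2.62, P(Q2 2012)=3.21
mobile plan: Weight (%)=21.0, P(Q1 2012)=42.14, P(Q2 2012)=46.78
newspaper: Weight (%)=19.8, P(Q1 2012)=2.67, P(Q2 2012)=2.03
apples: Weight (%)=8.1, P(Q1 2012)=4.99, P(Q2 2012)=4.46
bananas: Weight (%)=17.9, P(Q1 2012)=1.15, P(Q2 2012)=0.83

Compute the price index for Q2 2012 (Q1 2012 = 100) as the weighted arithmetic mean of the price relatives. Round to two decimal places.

98.35

rent: 6.0 × (1139.60/1051.53) = 6.0 × 1.083754 = 6.5025
sugar: 27.2 × (3.21/2.62) = 27.2 × 1.225191 = 33.3252
mobile plan: 21.0 × (46.78/42.14) = 21.0 × 1.110109 = 23.3123
newspaper: 19.8 × (2.03/2.67) = 19.8 × 0.760300 = 15.0539
apples: 8.1 × (4.46/4.99) = 8.1 × 0.893788 = 7.2397
bananas: 17.9 × (0.83/1.15) = 17.9 × 0.721739 = 12.9191
Index = Σ wᵢ·(p₁ᵢ/p₀ᵢ) = 6.5025 + 33.3252 + 23.3123 + 15.0539 + 7.2397 + 12.9191 = 98.3528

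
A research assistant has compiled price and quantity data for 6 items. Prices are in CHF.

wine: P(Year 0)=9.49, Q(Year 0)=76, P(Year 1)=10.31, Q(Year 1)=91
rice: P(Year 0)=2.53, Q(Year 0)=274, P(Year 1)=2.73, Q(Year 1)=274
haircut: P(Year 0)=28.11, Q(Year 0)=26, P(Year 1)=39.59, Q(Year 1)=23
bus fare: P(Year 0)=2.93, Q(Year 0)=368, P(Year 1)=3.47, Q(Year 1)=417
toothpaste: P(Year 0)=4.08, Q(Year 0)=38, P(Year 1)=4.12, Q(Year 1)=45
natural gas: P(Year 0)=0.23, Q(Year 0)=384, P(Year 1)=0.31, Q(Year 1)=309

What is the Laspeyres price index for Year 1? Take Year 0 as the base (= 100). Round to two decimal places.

118.65

Laspeyres price index uses base-period quantities as weights.
ΣP(Year 1)·Q(Year 0) = 10.31×76 + 2.73×274 + 39.59×26 + 3.47×368 + 4.12×38 + 0.31×384 = 783.56 + 748.02 + 1029.34 + 1276.96 + 156.56 + 119.04 = 4113.48
ΣP(Year 0)·Q(Year 0) = 9.49×76 + 2.53×274 + 28.11×26 + 2.93×368 + 4.08×38 + 0.23×384 = 721.24 + 693.22 + 730.86 + 1078.24 + 155.04 + 88.32 = 3466.92
Index = 4113.48 / 3466.92 × 100 = 118.6494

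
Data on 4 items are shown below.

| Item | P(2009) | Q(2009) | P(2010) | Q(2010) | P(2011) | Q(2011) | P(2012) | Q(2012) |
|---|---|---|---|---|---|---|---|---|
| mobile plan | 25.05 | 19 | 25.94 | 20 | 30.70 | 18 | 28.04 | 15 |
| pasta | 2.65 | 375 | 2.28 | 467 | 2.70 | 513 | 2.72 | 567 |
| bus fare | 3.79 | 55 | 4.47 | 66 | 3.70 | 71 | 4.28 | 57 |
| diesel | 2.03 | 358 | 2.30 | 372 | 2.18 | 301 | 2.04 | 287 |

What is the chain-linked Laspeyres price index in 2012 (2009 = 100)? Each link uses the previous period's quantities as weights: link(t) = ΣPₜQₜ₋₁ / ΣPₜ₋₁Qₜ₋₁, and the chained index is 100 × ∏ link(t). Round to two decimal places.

106.25

Link 2009→2010:
ΣP(2010)Q(2009) = 25.94×19 + 2.28×375 + 4.47×55 + 2.30×358 = 492.86 + 855 + 245.85 + 823.4 = 2417.11
ΣP(2009)Q(2009) = 25.05×19 + 2.65×375 + 3.79×55 + 2.03×358 = 475.95 + 993.75 + 208.45 + 726.74 = 2404.89
link = 2417.11/2404.89 = 1.005081
Link 2010→2011:
ΣP(2011)Q(2010) = 30.70×20 + 2.70×467 + 3.70×66 + 2.18×372 = 614 + 1260.9 + 244.2 + 810.96 = 2930.06
ΣP(2010)Q(2010) = 25.94×20 + 2.28×467 + 4.47×66 + 2.30×372 = 518.8 + 1064.76 + 295.02 + 855.6 = 2734.18
link = 2930.06/2734.18 = 1.071641
Link 2011→2012:
ΣP(2012)Q(2011) = 28.04×18 + 2.72×513 + 4.28×71 + 2.04×301 = 504.72 + 1395.36 + 303.88 + 614.04 = 2818
ΣP(2011)Q(2011) = 30.70×18 + 2.70×513 + 3.70×71 + 2.18×301 = 552.6 + 1385.1 + 262.7 + 656.18 = 2856.58
link = 2818/2856.58 = 0.986494
Chained index = 100 × 1.005081 × 1.071641 × 0.986494 = 106.2540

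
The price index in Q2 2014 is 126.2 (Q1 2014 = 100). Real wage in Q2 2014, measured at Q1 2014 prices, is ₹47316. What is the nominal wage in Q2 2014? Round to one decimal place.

Nominal = Real × (Index/100) = 47316 × (126.2/100)
        = 47316 × 1.262 = 59712.7920

59712.8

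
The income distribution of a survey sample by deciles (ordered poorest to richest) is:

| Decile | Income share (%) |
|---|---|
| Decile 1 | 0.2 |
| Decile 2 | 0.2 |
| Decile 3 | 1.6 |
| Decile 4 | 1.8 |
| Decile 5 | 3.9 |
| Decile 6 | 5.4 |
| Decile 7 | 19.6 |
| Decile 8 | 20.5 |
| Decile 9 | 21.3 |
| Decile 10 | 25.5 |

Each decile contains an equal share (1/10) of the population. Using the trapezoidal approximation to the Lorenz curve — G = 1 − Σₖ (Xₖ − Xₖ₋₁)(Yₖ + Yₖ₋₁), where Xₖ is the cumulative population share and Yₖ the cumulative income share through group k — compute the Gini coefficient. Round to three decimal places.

0.525

Cumulative income shares Yₖ: 0.0020, 0.0040, 0.0200, 0.0380, 0.0770, 0.1310, 0.3270, 0.5320, 0.7450, 1.0000
Σ (Xₖ−Xₖ₋₁)(Yₖ+Yₖ₋₁) = (1/10)(0.0020+0.0000) + (1/10)(0.0040+0.0020) + (1/10)(0.0200+0.0040) + (1/10)(0.0380+0.0200) + (1/10)(0.0770+0.0380) + (1/10)(0.1310+0.0770) + (1/10)(0.3270+0.1310) + (1/10)(0.5320+0.3270) + (1/10)(0.7450+0.5320) + (1/10)(1.0000+0.7450)
  = 0.0002 + 0.0006 + 0.0024 + 0.0058 + 0.0115 + 0.0208 + 0.0458 + 0.0859 + 0.1277 + 0.1745 = 0.4752
G = 1 − 0.4752 = 0.5248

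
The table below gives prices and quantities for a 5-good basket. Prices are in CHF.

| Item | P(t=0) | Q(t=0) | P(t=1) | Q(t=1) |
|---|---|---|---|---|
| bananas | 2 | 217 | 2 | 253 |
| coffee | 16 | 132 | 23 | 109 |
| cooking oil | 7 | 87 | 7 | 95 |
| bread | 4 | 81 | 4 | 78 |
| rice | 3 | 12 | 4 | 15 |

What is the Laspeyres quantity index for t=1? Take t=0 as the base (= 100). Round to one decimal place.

93.1

Laspeyres quantity index uses base-period prices as weights.
ΣP(t=0)·Q(t=1) = 2×253 + 16×109 + 7×95 + 4×78 + 3×15 = 506 + 1744 + 665 + 312 + 45 = 3272
ΣP(t=0)·Q(t=0) = 2×217 + 16×132 + 7×87 + 4×81 + 3×12 = 434 + 2112 + 609 + 324 + 36 = 3515
Index = 3272 / 3515 × 100 = 93.0868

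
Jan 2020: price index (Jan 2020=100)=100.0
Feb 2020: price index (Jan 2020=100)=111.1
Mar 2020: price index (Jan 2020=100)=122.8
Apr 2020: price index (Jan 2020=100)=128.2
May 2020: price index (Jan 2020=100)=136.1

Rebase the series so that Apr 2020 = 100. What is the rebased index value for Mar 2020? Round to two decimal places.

95.79

Rebased(Mar 2020) = 122.8 / 128.2 × 100 = 95.7878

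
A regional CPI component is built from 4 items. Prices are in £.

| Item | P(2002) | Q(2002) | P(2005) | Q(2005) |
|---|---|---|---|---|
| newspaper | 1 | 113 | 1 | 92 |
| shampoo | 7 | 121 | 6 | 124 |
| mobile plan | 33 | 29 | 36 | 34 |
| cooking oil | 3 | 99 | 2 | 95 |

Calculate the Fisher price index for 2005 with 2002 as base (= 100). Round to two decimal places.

94.52

Laspeyres component (base-period weights):
ΣP(2005)Q(2002) = 1×113 + 6×121 + 36×29 + 2×99 = 113 + 726 + 1044 + 198 = 2081
ΣP(2002)Q(2002) = 1×113 + 7×121 + 33×29 + 3×99 = 113 + 847 + 957 + 297 = 2214
L = 2081 / 2214 × 100 = 93.9928
Paasche component (current-period weights):
ΣP(2005)Q(2005) = 1×92 + 6×124 + 36×34 + 2×95 = 92 + 744 + 1224 + 190 = 2250
ΣP(2002)Q(2005) = 1×92 + 7×124 + 33×34 + 3×95 = 92 + 868 + 1122 + 285 = 2367
P = 2250 / 2367 × 100 = 95.0570
Fisher = √(L × P) = √(93.9928 × 95.0570) = 94.5234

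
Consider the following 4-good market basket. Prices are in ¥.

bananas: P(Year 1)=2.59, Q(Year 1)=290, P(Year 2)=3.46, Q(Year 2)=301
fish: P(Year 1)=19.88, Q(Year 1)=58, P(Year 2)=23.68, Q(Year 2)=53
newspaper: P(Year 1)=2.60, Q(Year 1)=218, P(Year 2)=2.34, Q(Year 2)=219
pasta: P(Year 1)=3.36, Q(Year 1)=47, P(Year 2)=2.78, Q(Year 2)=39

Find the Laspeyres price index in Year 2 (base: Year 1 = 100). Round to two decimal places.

Laspeyres price index uses base-period quantities as weights.
ΣP(Year 2)·Q(Year 1) = 3.46×290 + 23.68×58 + 2.34×218 + 2.78×47 = 1003.4 + 1373.44 + 510.12 + 130.66 = 3017.62
ΣP(Year 1)·Q(Year 1) = 2.59×290 + 19.88×58 + 2.60×218 + 3.36×47 = 751.1 + 1153.04 + 566.8 + 157.92 = 2628.86
Index = 3017.62 / 2628.86 × 100 = 114.7882

114.79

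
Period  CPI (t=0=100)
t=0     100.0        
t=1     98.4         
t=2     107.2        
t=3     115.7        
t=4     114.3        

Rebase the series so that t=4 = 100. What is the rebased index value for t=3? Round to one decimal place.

101.2

Rebased(t=3) = 115.7 / 114.3 × 100 = 101.2248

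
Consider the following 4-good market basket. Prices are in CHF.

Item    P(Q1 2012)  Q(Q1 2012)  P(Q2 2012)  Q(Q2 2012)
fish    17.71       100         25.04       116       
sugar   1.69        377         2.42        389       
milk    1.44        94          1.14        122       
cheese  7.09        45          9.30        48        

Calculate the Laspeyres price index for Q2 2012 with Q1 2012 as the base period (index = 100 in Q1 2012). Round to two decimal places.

Laspeyres price index uses base-period quantities as weights.
ΣP(Q2 2012)·Q(Q1 2012) = 25.04×100 + 2.42×377 + 1.14×94 + 9.30×45 = 2504 + 912.34 + 107.16 + 418.5 = 3942
ΣP(Q1 2012)·Q(Q1 2012) = 17.71×100 + 1.69×377 + 1.44×94 + 7.09×45 = 1771 + 637.13 + 135.36 + 319.05 = 2862.54
Index = 3942 / 2862.54 × 100 = 137.7099

137.71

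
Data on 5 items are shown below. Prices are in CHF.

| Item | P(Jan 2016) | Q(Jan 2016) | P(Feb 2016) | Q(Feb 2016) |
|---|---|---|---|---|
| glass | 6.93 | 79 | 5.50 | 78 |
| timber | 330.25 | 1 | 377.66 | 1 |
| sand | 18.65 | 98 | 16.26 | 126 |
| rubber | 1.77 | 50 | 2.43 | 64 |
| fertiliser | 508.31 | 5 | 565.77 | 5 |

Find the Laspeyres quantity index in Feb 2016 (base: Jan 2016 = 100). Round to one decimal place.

110.1

Laspeyres quantity index uses base-period prices as weights.
ΣP(Jan 2016)·Q(Feb 2016) = 6.93×78 + 330.25×1 + 18.65×126 + 1.77×64 + 508.31×5 = 540.54 + 330.25 + 2349.9 + 113.28 + 2541.55 = 5875.52
ΣP(Jan 2016)·Q(Jan 2016) = 6.93×79 + 330.25×1 + 18.65×98 + 1.77×50 + 508.31×5 = 547.47 + 330.25 + 1827.7 + 88.5 + 2541.55 = 5335.47
Index = 5875.52 / 5335.47 × 100 = 110.1219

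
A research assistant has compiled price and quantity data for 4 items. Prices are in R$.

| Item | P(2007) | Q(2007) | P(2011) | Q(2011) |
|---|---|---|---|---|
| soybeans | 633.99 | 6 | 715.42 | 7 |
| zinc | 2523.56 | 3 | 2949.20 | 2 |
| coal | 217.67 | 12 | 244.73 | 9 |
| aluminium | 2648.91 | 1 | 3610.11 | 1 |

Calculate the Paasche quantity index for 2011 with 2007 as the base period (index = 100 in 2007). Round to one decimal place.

Paasche quantity index uses current-period prices as weights.
ΣP(2011)·Q(2011) = 715.42×7 + 2949.20×2 + 244.73×9 + 3610.11×1 = 5007.94 + 5898.4 + 2202.57 + 3610.11 = 16719.02
ΣP(2011)·Q(2007) = 715.42×6 + 2949.20×3 + 244.73×12 + 3610.11×1 = 4292.52 + 8847.6 + 2936.76 + 3610.11 = 19686.99
Index = 16719.02 / 19686.99 × 100 = 84.9242

84.9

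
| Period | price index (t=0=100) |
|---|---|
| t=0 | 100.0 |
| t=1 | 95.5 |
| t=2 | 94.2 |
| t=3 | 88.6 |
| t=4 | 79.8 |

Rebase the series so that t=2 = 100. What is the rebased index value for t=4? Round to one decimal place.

Rebased(t=4) = 79.8 / 94.2 × 100 = 84.7134

84.7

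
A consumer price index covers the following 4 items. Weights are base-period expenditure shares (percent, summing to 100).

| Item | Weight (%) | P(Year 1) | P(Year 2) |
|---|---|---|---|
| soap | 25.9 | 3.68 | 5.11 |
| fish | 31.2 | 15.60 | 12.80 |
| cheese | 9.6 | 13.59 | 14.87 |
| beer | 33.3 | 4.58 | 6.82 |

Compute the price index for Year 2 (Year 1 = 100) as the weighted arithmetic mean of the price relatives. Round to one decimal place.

soap: 25.9 × (5.11/3.68) = 25.9 × 1.388587 = 35.9644
fish: 31.2 × (12.80/15.60) = 31.2 × 0.820513 = 25.6000
cheese: 9.6 × (14.87/13.59) = 9.6 × 1.094187 = 10.5042
beer: 33.3 × (6.82/4.58) = 33.3 × 1.489083 = 49.5865
Index = Σ wᵢ·(p₁ᵢ/p₀ᵢ) = 35.9644 + 25.6000 + 10.5042 + 49.5865 = 121.6551

121.7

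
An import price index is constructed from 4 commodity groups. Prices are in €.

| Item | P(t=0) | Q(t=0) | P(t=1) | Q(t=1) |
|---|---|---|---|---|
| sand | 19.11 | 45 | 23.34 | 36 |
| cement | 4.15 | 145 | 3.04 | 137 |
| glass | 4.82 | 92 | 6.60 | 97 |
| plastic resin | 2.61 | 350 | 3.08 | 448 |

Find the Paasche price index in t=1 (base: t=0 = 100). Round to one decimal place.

Paasche price index uses current-period quantities as weights.
ΣP(t=1)·Q(t=1) = 23.34×36 + 3.04×137 + 6.60×97 + 3.08×448 = 840.24 + 416.48 + 640.2 + 1379.84 = 3276.76
ΣP(t=0)·Q(t=1) = 19.11×36 + 4.15×137 + 4.82×97 + 2.61×448 = 687.96 + 568.55 + 467.54 + 1169.28 = 2893.33
Index = 3276.76 / 2893.33 × 100 = 113.2522

113.3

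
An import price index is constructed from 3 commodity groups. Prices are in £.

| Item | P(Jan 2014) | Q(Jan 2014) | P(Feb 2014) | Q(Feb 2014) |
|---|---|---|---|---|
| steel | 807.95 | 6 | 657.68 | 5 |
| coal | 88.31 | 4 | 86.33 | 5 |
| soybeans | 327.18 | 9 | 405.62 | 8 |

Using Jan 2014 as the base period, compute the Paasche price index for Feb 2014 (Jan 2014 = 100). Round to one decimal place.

Paasche price index uses current-period quantities as weights.
ΣP(Feb 2014)·Q(Feb 2014) = 657.68×5 + 86.33×5 + 405.62×8 = 3288.4 + 431.65 + 3244.96 = 6965.01
ΣP(Jan 2014)·Q(Feb 2014) = 807.95×5 + 88.31×5 + 327.18×8 = 4039.75 + 441.55 + 2617.44 = 7098.74
Index = 6965.01 / 7098.74 × 100 = 98.1161

98.1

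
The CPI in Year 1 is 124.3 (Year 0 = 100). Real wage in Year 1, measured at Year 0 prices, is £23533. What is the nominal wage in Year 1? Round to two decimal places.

29251.52

Nominal = Real × (Index/100) = 23533 × (124.3/100)
        = 23533 × 1.243 = 29251.5190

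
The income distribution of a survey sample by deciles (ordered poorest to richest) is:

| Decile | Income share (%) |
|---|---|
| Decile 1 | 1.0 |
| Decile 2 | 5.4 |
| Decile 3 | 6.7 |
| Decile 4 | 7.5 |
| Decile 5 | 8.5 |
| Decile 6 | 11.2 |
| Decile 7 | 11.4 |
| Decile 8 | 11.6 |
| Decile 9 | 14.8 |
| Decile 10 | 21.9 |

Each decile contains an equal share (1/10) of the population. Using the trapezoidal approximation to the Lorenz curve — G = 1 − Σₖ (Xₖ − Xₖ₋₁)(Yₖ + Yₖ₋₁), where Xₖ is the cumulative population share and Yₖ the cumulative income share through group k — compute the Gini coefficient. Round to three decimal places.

0.293

Cumulative income shares Yₖ: 0.0100, 0.0640, 0.1310, 0.2060, 0.2910, 0.4030, 0.5170, 0.6330, 0.7810, 1.0000
Σ (Xₖ−Xₖ₋₁)(Yₖ+Yₖ₋₁) = (1/10)(0.0100+0.0000) + (1/10)(0.0640+0.0100) + (1/10)(0.1310+0.0640) + (1/10)(0.2060+0.1310) + (1/10)(0.2910+0.2060) + (1/10)(0.4030+0.2910) + (1/10)(0.5170+0.4030) + (1/10)(0.6330+0.5170) + (1/10)(0.7810+0.6330) + (1/10)(1.0000+0.7810)
  = 0.0010 + 0.0074 + 0.0195 + 0.0337 + 0.0497 + 0.0694 + 0.0920 + 0.1150 + 0.1414 + 0.1781 = 0.7072
G = 1 − 0.7072 = 0.2928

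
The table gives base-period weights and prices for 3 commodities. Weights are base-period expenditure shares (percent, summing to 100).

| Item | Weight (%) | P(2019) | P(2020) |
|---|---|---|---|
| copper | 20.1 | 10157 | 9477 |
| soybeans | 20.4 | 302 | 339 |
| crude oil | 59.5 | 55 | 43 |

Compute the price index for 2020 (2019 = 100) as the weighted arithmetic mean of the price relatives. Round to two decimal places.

copper: 20.1 × (9477/10157) = 20.1 × 0.933051 = 18.7543
soybeans: 20.4 × (339/302) = 20.4 × 1.122517 = 22.8993
crude oil: 59.5 × (43/55) = 59.5 × 0.781818 = 46.5182
Index = Σ wᵢ·(p₁ᵢ/p₀ᵢ) = 18.7543 + 22.8993 + 46.5182 = 88.1718

88.17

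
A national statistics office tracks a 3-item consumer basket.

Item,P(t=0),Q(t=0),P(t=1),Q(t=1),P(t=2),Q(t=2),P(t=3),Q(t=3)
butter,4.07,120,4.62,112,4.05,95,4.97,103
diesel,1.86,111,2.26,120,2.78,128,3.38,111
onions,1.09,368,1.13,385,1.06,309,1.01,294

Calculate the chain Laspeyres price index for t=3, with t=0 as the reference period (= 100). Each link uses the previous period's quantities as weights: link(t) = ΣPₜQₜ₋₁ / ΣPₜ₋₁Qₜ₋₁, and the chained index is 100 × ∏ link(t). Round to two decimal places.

Link t=0→t=1:
ΣP(t=1)Q(t=0) = 4.62×120 + 2.26×111 + 1.13×368 = 554.4 + 250.86 + 415.84 = 1221.1
ΣP(t=0)Q(t=0) = 4.07×120 + 1.86×111 + 1.09×368 = 488.4 + 206.46 + 401.12 = 1095.98
link = 1221.1/1095.98 = 1.114163
Link t=1→t=2:
ΣP(t=2)Q(t=1) = 4.05×112 + 2.78×120 + 1.06×385 = 453.6 + 333.6 + 408.1 = 1195.3
ΣP(t=1)Q(t=1) = 4.62×112 + 2.26×120 + 1.13×385 = 517.44 + 271.2 + 435.05 = 1223.69
link = 1195.3/1223.69 = 0.976800
Link t=2→t=3:
ΣP(t=3)Q(t=2) = 4.97×95 + 3.38×128 + 1.01×309 = 472.15 + 432.64 + 312.09 = 1216.88
ΣP(t=2)Q(t=2) = 4.05×95 + 2.78×128 + 1.06×309 = 384.75 + 355.84 + 327.54 = 1068.13
link = 1216.88/1068.13 = 1.139262
Chained index = 100 × 1.114163 × 0.976800 × 1.139262 = 123.9875

123.99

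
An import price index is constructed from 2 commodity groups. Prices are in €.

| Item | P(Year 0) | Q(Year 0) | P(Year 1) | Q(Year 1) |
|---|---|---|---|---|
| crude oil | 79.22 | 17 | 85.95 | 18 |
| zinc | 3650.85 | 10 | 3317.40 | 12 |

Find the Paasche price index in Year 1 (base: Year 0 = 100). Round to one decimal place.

Paasche price index uses current-period quantities as weights.
ΣP(Year 1)·Q(Year 1) = 85.95×18 + 3317.40×12 = 1547.1 + 39808.8 = 41355.9
ΣP(Year 0)·Q(Year 1) = 79.22×18 + 3650.85×12 = 1425.96 + 43810.2 = 45236.16
Index = 41355.9 / 45236.16 × 100 = 91.4222

91.4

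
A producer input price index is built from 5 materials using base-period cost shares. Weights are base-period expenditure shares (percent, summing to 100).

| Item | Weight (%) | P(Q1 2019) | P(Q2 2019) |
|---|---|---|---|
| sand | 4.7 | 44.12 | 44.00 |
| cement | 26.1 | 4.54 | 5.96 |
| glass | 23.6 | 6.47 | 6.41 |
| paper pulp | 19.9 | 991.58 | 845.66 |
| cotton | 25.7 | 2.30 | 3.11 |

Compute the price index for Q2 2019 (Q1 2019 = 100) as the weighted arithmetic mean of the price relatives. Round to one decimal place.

sand: 4.7 × (44.00/44.12) = 4.7 × 0.997280 = 4.6872
cement: 26.1 × (5.96/4.54) = 26.1 × 1.312775 = 34.2634
glass: 23.6 × (6.41/6.47) = 23.6 × 0.990726 = 23.3811
paper pulp: 19.9 × (845.66/991.58) = 19.9 × 0.852841 = 16.9715
cotton: 25.7 × (3.11/2.30) = 25.7 × 1.352174 = 34.7509
Index = Σ wᵢ·(p₁ᵢ/p₀ᵢ) = 4.6872 + 34.2634 + 23.3811 + 16.9715 + 34.7509 = 114.0542

114.1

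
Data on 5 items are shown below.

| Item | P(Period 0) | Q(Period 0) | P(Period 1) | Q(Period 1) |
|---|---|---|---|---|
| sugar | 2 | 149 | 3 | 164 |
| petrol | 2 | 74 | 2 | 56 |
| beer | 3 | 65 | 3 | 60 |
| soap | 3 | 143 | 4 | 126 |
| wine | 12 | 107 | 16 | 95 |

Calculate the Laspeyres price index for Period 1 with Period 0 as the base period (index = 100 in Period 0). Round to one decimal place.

130.6

Laspeyres price index uses base-period quantities as weights.
ΣP(Period 1)·Q(Period 0) = 3×149 + 2×74 + 3×65 + 4×143 + 16×107 = 447 + 148 + 195 + 572 + 1712 = 3074
ΣP(Period 0)·Q(Period 0) = 2×149 + 2×74 + 3×65 + 3×143 + 12×107 = 298 + 148 + 195 + 429 + 1284 = 2354
Index = 3074 / 2354 × 100 = 130.5862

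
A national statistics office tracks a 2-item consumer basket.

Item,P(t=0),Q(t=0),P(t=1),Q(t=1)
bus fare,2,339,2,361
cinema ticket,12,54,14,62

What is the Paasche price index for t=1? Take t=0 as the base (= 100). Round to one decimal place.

Paasche price index uses current-period quantities as weights.
ΣP(t=1)·Q(t=1) = 2×361 + 14×62 = 722 + 868 = 1590
ΣP(t=0)·Q(t=1) = 2×361 + 12×62 = 722 + 744 = 1466
Index = 1590 / 1466 × 100 = 108.4584

108.5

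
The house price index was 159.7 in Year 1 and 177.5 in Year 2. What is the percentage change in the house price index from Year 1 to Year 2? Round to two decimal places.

Change = (177.5 − 159.7) / 159.7 × 100
       = 17.8 / 159.7 × 100 = 11.1459%

11.15%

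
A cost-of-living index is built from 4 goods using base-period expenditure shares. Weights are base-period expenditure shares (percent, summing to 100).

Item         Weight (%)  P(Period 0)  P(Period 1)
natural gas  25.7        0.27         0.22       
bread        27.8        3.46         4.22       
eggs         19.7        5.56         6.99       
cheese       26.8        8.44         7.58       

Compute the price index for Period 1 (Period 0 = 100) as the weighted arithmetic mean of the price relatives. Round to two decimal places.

natural gas: 25.7 × (0.22/0.27) = 25.7 × 0.814815 = 20.9407
bread: 27.8 × (4.22/3.46) = 27.8 × 1.219653 = 33.9064
eggs: 19.7 × (6.99/5.56) = 19.7 × 1.257194 = 24.7667
cheese: 26.8 × (7.58/8.44) = 26.8 × 0.898104 = 24.0692
Index = Σ wᵢ·(p₁ᵢ/p₀ᵢ) = 20.9407 + 33.9064 + 24.7667 + 24.0692 = 103.6830

103.68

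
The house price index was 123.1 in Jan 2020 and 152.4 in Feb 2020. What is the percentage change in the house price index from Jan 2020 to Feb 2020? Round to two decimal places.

23.80%

Change = (152.4 − 123.1) / 123.1 × 100
       = 29.3 / 123.1 × 100 = 23.8018%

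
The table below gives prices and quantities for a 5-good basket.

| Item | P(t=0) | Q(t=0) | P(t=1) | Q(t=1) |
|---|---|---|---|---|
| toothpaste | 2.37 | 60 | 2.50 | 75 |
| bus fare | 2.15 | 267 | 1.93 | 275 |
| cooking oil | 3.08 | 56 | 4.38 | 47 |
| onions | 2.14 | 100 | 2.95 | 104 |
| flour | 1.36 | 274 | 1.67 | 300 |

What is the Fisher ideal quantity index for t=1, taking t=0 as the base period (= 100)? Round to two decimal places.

104.40

Laspeyres component (base-period weights):
ΣP(t=0)Q(t=1) = 2.37×75 + 2.15×275 + 3.08×47 + 2.14×104 + 1.36×300 = 177.75 + 591.25 + 144.76 + 222.56 + 408 = 1544.32
ΣP(t=0)Q(t=0) = 2.37×60 + 2.15×267 + 3.08×56 + 2.14×100 + 1.36×274 = 142.2 + 574.05 + 172.48 + 214 + 372.64 = 1475.37
L = 1544.32 / 1475.37 × 100 = 104.6734
Paasche component (current-period weights):
ΣP(t=1)Q(t=1) = 2.50×75 + 1.93×275 + 4.38×47 + 2.95×104 + 1.67×300 = 187.5 + 530.75 + 205.86 + 306.8 + 501 = 1731.91
ΣP(t=1)Q(t=0) = 2.50×60 + 1.93×267 + 4.38×56 + 2.95×100 + 1.67×274 = 150 + 515.31 + 245.28 + 295 + 457.58 = 1663.17
P = 1731.91 / 1663.17 × 100 = 104.1331
Fisher = √(L × P) = √(104.6734 × 104.1331) = 104.4029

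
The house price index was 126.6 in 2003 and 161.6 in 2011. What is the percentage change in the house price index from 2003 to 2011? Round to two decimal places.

27.65%

Change = (161.6 − 126.6) / 126.6 × 100
       = 35.0 / 126.6 × 100 = 27.6461%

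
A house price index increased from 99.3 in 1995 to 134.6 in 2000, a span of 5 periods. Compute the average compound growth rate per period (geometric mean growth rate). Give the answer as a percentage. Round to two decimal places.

6.27%

Growth factor = (134.6/99.3)^(1/5) = (1.355488)^(1/5) = 1.062721
Growth rate = 1.062721 − 1 = 0.062721 = 6.2721%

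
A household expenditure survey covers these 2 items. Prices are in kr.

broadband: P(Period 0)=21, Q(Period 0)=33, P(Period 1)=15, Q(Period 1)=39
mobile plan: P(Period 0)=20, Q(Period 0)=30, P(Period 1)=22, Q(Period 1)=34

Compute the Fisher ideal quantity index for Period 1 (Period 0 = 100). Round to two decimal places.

115.67

Laspeyres component (base-period weights):
ΣP(Period 0)Q(Period 1) = 21×39 + 20×34 = 819 + 680 = 1499
ΣP(Period 0)Q(Period 0) = 21×33 + 20×30 = 693 + 600 = 1293
L = 1499 / 1293 × 100 = 115.9319
Paasche component (current-period weights):
ΣP(Period 1)Q(Period 1) = 15×39 + 22×34 = 585 + 748 = 1333
ΣP(Period 1)Q(Period 0) = 15×33 + 22×30 = 495 + 660 = 1155
P = 1333 / 1155 × 100 = 115.4113
Fisher = √(L × P) = √(115.9319 × 115.4113) = 115.6713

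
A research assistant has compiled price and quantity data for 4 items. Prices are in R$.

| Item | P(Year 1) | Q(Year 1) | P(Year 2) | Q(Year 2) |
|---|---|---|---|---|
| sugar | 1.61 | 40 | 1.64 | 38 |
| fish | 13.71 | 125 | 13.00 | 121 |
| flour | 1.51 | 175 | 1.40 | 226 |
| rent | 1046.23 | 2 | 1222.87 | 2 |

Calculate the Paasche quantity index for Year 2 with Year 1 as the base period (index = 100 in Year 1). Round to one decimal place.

Paasche quantity index uses current-period prices as weights.
ΣP(Year 2)·Q(Year 2) = 1.64×38 + 13.00×121 + 1.40×226 + 1222.87×2 = 62.32 + 1573 + 316.4 + 2445.74 = 4397.46
ΣP(Year 2)·Q(Year 1) = 1.64×40 + 13.00×125 + 1.40×175 + 1222.87×2 = 65.6 + 1625 + 245 + 2445.74 = 4381.34
Index = 4397.46 / 4381.34 × 100 = 100.3679

100.4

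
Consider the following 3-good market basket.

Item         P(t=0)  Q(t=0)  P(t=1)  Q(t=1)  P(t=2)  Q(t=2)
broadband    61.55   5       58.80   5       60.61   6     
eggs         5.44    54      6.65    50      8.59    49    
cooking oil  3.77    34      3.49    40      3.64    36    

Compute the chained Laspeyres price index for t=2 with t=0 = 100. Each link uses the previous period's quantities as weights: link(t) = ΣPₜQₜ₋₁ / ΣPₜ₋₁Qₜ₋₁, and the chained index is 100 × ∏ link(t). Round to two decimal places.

121.23

Link t=0→t=1:
ΣP(t=1)Q(t=0) = 58.80×5 + 6.65×54 + 3.49×34 = 294 + 359.1 + 118.66 = 771.76
ΣP(t=0)Q(t=0) = 61.55×5 + 5.44×54 + 3.77×34 = 307.75 + 293.76 + 128.18 = 729.69
link = 771.76/729.69 = 1.057655
Link t=1→t=2:
ΣP(t=2)Q(t=1) = 60.61×5 + 8.59×50 + 3.64×40 = 303.05 + 429.5 + 145.6 = 878.15
ΣP(t=1)Q(t=1) = 58.80×5 + 6.65×50 + 3.49×40 = 294 + 332.5 + 139.6 = 766.1
link = 878.15/766.1 = 1.146260
Chained index = 100 × 1.057655 × 1.146260 = 121.2347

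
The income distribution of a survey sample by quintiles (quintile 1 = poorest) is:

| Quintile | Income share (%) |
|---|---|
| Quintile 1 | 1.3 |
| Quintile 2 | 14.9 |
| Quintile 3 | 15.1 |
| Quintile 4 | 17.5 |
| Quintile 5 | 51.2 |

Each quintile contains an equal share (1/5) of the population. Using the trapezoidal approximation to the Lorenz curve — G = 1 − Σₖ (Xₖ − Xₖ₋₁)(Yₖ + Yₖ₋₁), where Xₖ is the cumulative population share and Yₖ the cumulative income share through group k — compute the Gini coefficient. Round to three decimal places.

0.410

Cumulative income shares Yₖ: 0.0130, 0.1620, 0.3130, 0.4880, 1.0000
Σ (Xₖ−Xₖ₋₁)(Yₖ+Yₖ₋₁) = (1/5)(0.0130+0.0000) + (1/5)(0.1620+0.0130) + (1/5)(0.3130+0.1620) + (1/5)(0.4880+0.3130) + (1/5)(1.0000+0.4880)
  = 0.0026 + 0.0350 + 0.0950 + 0.1602 + 0.2976 = 0.5904
G = 1 − 0.5904 = 0.4096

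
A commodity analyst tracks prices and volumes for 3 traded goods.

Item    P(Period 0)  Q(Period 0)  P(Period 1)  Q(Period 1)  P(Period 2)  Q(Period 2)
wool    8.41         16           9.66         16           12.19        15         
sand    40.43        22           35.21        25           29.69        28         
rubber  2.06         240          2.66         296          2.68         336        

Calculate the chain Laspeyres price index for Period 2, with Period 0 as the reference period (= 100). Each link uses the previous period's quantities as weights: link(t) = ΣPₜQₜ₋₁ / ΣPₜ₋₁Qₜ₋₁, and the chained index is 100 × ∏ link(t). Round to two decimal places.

Link Period 0→Period 1:
ΣP(Period 1)Q(Period 0) = 9.66×16 + 35.21×22 + 2.66×240 = 154.56 + 774.62 + 638.4 = 1567.58
ΣP(Period 0)Q(Period 0) = 8.41×16 + 40.43×22 + 2.06×240 = 134.56 + 889.46 + 494.4 = 1518.42
link = 1567.58/1518.42 = 1.032376
Link Period 1→Period 2:
ΣP(Period 2)Q(Period 1) = 12.19×16 + 29.69×25 + 2.68×296 = 195.04 + 742.25 + 793.28 = 1730.57
ΣP(Period 1)Q(Period 1) = 9.66×16 + 35.21×25 + 2.66×296 = 154.56 + 880.25 + 787.36 = 1822.17
link = 1730.57/1822.17 = 0.949730
Chained index = 100 × 1.032376 × 0.949730 = 98.0479

98.05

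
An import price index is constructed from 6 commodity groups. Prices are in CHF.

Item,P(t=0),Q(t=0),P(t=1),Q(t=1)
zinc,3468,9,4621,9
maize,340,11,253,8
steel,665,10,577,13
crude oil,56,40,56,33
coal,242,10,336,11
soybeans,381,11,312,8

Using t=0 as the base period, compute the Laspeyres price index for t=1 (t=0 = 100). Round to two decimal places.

Laspeyres price index uses base-period quantities as weights.
ΣP(t=1)·Q(t=0) = 4621×9 + 253×11 + 577×10 + 56×40 + 336×10 + 312×11 = 41589 + 2783 + 5770 + 2240 + 3360 + 3432 = 59174
ΣP(t=0)·Q(t=0) = 3468×9 + 340×11 + 665×10 + 56×40 + 242×10 + 381×11 = 31212 + 3740 + 6650 + 2240 + 2420 + 4191 = 50453
Index = 59174 / 50453 × 100 = 117.2854

117.29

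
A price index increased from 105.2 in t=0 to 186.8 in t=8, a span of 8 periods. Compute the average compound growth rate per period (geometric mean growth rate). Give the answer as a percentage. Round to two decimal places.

Growth factor = (186.8/105.2)^(1/8) = (1.775665)^(1/8) = 1.074410
Growth rate = 1.074410 − 1 = 0.074410 = 7.4410%

7.44%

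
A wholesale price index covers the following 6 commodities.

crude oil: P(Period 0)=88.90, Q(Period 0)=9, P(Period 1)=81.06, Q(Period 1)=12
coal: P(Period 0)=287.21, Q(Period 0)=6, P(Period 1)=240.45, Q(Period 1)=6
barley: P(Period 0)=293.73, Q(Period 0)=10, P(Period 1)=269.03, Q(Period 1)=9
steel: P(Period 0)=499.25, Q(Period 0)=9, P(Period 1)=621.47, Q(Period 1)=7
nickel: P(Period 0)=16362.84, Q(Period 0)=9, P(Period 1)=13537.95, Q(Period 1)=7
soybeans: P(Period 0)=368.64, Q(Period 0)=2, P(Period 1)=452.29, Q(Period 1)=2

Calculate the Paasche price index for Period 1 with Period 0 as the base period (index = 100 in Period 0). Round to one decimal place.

Paasche price index uses current-period quantities as weights.
ΣP(Period 1)·Q(Period 1) = 81.06×12 + 240.45×6 + 269.03×9 + 621.47×7 + 13537.95×7 + 452.29×2 = 972.72 + 1442.7 + 2421.27 + 4350.29 + 94765.65 + 904.58 = 104857.21
ΣP(Period 0)·Q(Period 1) = 88.90×12 + 287.21×6 + 293.73×9 + 499.25×7 + 16362.84×7 + 368.64×2 = 1066.8 + 1723.26 + 2643.57 + 3494.75 + 114539.88 + 737.28 = 124205.54
Index = 104857.21 / 124205.54 × 100 = 84.4223

84.4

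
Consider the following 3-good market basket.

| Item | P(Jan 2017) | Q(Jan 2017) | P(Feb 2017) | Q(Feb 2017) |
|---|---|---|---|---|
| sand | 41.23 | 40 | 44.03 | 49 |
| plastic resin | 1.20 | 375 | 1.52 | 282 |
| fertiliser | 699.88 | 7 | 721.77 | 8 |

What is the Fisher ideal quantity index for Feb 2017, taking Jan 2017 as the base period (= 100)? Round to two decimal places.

113.47

Laspeyres component (base-period weights):
ΣP(Jan 2017)Q(Feb 2017) = 41.23×49 + 1.20×282 + 699.88×8 = 2020.27 + 338.4 + 5599.04 = 7957.71
ΣP(Jan 2017)Q(Jan 2017) = 41.23×40 + 1.20×375 + 699.88×7 = 1649.2 + 450 + 4899.16 = 6998.36
L = 7957.71 / 6998.36 × 100 = 113.7082
Paasche component (current-period weights):
ΣP(Feb 2017)Q(Feb 2017) = 44.03×49 + 1.52×282 + 721.77×8 = 2157.47 + 428.64 + 5774.16 = 8360.27
ΣP(Feb 2017)Q(Jan 2017) = 44.03×40 + 1.52×375 + 721.77×7 = 1761.2 + 570 + 5052.39 = 7383.59
P = 8360.27 / 7383.59 × 100 = 113.2277
Fisher = √(L × P) = √(113.7082 × 113.2277) = 113.4677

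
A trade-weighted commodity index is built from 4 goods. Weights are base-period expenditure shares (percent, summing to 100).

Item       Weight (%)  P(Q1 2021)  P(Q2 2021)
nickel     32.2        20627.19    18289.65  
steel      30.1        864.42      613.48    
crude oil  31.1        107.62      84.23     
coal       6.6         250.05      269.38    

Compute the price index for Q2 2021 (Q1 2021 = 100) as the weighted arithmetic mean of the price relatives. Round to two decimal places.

81.36

nickel: 32.2 × (18289.65/20627.19) = 32.2 × 0.886677 = 28.5510
steel: 30.1 × (613.48/864.42) = 30.1 × 0.709701 = 21.3620
crude oil: 31.1 × (84.23/107.62) = 31.1 × 0.782661 = 24.3408
coal: 6.6 × (269.38/250.05) = 6.6 × 1.077305 = 7.1102
Index = Σ wᵢ·(p₁ᵢ/p₀ᵢ) = 28.5510 + 21.3620 + 24.3408 + 7.1102 = 81.3640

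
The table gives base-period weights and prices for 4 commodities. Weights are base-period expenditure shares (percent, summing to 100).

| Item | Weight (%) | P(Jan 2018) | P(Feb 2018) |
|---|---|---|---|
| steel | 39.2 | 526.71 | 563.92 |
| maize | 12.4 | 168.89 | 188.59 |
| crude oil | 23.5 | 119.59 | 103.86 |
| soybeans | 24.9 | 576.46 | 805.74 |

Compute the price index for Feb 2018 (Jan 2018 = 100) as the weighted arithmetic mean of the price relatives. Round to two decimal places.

111.03

steel: 39.2 × (563.92/526.71) = 39.2 × 1.070646 = 41.9693
maize: 12.4 × (188.59/168.89) = 12.4 × 1.116644 = 13.8464
crude oil: 23.5 × (103.86/119.59) = 23.5 × 0.868467 = 20.4090
soybeans: 24.9 × (805.74/576.46) = 24.9 × 1.397738 = 34.8037
Index = Σ wᵢ·(p₁ᵢ/p₀ᵢ) = 41.9693 + 13.8464 + 20.4090 + 34.8037 = 111.0284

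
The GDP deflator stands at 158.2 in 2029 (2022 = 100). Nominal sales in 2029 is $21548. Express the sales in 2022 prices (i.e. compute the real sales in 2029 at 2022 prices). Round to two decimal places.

Real = Nominal ÷ (Index/100) = 21548 ÷ (158.2/100)
     = 21548 ÷ 1.582 = 13620.7332

13620.73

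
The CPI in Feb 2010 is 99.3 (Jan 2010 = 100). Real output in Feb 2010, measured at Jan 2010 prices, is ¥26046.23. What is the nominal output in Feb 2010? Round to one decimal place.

25863.9

Nominal = Real × (Index/100) = 26046.23 × (99.3/100)
        = 26046.23 × 0.993 = 25863.9064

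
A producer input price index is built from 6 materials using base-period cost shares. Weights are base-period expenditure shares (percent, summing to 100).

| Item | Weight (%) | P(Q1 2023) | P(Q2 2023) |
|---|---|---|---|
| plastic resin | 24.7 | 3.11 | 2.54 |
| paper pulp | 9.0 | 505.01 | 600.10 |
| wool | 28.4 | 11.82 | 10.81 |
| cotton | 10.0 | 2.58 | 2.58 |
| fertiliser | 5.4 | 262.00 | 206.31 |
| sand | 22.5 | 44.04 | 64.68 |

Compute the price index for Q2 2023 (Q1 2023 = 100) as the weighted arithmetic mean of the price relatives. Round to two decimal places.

104.14

plastic resin: 24.7 × (2.54/3.11) = 24.7 × 0.816720 = 20.1730
paper pulp: 9.0 × (600.10/505.01) = 9.0 × 1.188293 = 10.6946
wool: 28.4 × (10.81/11.82) = 28.4 × 0.914552 = 25.9733
cotton: 10.0 × (2.58/2.58) = 10.0 × 1.000000 = 10.0000
fertiliser: 5.4 × (206.31/262.00) = 5.4 × 0.787443 = 4.2522
sand: 22.5 × (64.68/44.04) = 22.5 × 1.468665 = 33.0450
Index = Σ wᵢ·(p₁ᵢ/p₀ᵢ) = 20.1730 + 10.6946 + 25.9733 + 10.0000 + 4.2522 + 33.0450 = 104.1380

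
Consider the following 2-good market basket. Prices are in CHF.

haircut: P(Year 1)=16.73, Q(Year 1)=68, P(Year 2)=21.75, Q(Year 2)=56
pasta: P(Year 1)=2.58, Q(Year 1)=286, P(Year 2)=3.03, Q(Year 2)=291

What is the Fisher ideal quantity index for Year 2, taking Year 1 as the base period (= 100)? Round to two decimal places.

89.75

Laspeyres component (base-period weights):
ΣP(Year 1)Q(Year 2) = 16.73×56 + 2.58×291 = 936.88 + 750.78 = 1687.66
ΣP(Year 1)Q(Year 1) = 16.73×68 + 2.58×286 = 1137.64 + 737.88 = 1875.52
L = 1687.66 / 1875.52 × 100 = 89.9836
Paasche component (current-period weights):
ΣP(Year 2)Q(Year 2) = 21.75×56 + 3.03×291 = 1218 + 881.73 = 2099.73
ΣP(Year 2)Q(Year 1) = 21.75×68 + 3.03×286 = 1479 + 866.58 = 2345.58
P = 2099.73 / 2345.58 × 100 = 89.5186
Fisher = √(L × P) = √(89.9836 × 89.5186) = 89.7508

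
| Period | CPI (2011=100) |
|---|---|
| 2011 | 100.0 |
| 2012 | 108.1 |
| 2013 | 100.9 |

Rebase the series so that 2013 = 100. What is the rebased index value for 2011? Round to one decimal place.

Rebased(2011) = 100.0 / 100.9 × 100 = 99.1080

99.1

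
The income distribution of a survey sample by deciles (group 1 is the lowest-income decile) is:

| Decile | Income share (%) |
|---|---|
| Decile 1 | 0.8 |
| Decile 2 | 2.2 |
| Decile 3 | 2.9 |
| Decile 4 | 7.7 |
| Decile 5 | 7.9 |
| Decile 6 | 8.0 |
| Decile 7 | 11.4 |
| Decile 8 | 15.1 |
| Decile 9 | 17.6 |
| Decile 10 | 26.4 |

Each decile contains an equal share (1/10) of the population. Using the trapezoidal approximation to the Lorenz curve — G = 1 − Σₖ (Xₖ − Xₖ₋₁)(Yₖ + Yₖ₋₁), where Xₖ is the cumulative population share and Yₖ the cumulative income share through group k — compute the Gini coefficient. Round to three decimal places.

Cumulative income shares Yₖ: 0.0080, 0.0300, 0.0590, 0.1360, 0.2150, 0.2950, 0.4090, 0.5600, 0.7360, 1.0000
Σ (Xₖ−Xₖ₋₁)(Yₖ+Yₖ₋₁) = (1/10)(0.0080+0.0000) + (1/10)(0.0300+0.0080) + (1/10)(0.0590+0.0300) + (1/10)(0.1360+0.0590) + (1/10)(0.2150+0.1360) + (1/10)(0.2950+0.2150) + (1/10)(0.4090+0.2950) + (1/10)(0.5600+0.4090) + (1/10)(0.7360+0.5600) + (1/10)(1.0000+0.7360)
  = 0.0008 + 0.0038 + 0.0089 + 0.0195 + 0.0351 + 0.0510 + 0.0704 + 0.0969 + 0.1296 + 0.1736 = 0.5896
G = 1 − 0.5896 = 0.4104

0.410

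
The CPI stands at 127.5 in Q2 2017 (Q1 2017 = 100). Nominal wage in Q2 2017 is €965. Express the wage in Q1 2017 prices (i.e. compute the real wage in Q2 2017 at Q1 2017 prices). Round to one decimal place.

756.9

Real = Nominal ÷ (Index/100) = 965 ÷ (127.5/100)
     = 965 ÷ 1.275 = 756.8627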